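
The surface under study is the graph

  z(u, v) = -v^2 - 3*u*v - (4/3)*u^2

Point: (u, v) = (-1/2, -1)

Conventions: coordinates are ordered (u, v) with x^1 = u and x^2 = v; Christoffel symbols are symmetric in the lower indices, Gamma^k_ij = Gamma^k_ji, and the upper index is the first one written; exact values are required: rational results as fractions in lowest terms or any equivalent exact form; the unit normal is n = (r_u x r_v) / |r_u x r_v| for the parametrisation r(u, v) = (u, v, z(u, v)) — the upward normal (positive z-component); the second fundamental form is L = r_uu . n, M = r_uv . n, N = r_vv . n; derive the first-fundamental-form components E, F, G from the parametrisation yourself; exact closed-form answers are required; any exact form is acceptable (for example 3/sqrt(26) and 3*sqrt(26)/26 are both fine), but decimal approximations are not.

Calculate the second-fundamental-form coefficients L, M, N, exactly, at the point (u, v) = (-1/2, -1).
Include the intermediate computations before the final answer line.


z_u = 13/3, z_v = 7/2, z_uu = -8/3, z_uv = -3, z_vv = -2
E = 178/9, F = 91/6, G = 53/4; answer radicand W^2 = 1153/36
unnormalised second-form numerators: l = -8/3, m = -3, n = -2; L = l/sqrt(1153/36), and similarly M = m/sqrt(W^2), N = n/sqrt(W^2)

Answer: L = -16*sqrt(1153)/1153, M = -18*sqrt(1153)/1153, N = -12*sqrt(1153)/1153


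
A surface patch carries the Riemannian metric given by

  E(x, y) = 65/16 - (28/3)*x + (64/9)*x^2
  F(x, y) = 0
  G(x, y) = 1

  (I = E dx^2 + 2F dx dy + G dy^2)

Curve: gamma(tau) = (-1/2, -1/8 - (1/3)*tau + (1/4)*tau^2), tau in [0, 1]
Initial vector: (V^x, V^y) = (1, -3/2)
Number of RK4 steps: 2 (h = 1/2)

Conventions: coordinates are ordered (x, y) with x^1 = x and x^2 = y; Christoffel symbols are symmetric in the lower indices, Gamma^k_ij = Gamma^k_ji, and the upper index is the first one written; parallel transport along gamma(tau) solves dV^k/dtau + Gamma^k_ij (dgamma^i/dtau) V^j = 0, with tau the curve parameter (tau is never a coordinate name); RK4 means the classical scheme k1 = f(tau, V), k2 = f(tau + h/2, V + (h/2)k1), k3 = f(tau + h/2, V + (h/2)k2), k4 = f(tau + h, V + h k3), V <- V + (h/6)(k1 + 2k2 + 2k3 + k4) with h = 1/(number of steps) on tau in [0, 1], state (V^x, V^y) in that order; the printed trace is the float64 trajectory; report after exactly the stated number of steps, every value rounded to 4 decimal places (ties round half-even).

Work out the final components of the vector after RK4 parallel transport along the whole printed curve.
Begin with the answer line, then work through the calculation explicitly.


Answer: V^x = 1.0000, V^y = -1.5000

gamma'(tau) = (0, -1/3 + (1/2)*tau); f(tau, V)^k = -Gamma^k_ij(gamma(tau)) gamma'^i(tau) V^j; h = 1/2; intermediate values shown to 6 dp
curve data and Christoffel symbols at the stage parameters:
  tau = 0.000000: gamma = (-0.500000, -0.125000), gamma' = (0.000000, -0.333333); Gamma_xxx = -0.782551, Gamma_xxy = 0.000000, Gamma_xyy = 0.000000, Gamma_yxx = 0.000000, Gamma_yxy = 0.000000, Gamma_yyy = 0.000000
  tau = 0.250000: gamma = (-0.500000, -0.192708), gamma' = (0.000000, -0.208333); Gamma_xxx = -0.782551, Gamma_xxy = 0.000000, Gamma_xyy = 0.000000, Gamma_yxx = 0.000000, Gamma_yxy = 0.000000, Gamma_yyy = 0.000000
  tau = 0.500000: gamma = (-0.500000, -0.229167), gamma' = (0.000000, -0.083333); Gamma_xxx = -0.782551, Gamma_xxy = 0.000000, Gamma_xyy = 0.000000, Gamma_yxx = 0.000000, Gamma_yxy = 0.000000, Gamma_yyy = 0.000000
  tau = 0.750000: gamma = (-0.500000, -0.234375), gamma' = (0.000000, 0.041667); Gamma_xxx = -0.782551, Gamma_xxy = 0.000000, Gamma_xyy = 0.000000, Gamma_yxx = 0.000000, Gamma_yxy = 0.000000, Gamma_yyy = 0.000000
  tau = 1.000000: gamma = (-0.500000, -0.208333), gamma' = (0.000000, 0.166667); Gamma_xxx = -0.782551, Gamma_xxy = 0.000000, Gamma_xyy = 0.000000, Gamma_yxx = 0.000000, Gamma_yxy = 0.000000, Gamma_yyy = 0.000000
step 0: V^x = 1.0000, V^y = -1.5000
step 1: k1 = (0.000000, 0.000000), k2 = (0.000000, 0.000000), k3 = (0.000000, 0.000000), k4 = (0.000000, 0.000000); V <- V + (h/6)(k1 + 2k2 + 2k3 + k4): V^x = 1.0000, V^y = -1.5000
step 2: k1 = (0.000000, 0.000000), k2 = (0.000000, 0.000000), k3 = (0.000000, 0.000000), k4 = (0.000000, 0.000000); V <- V + (h/6)(k1 + 2k2 + 2k3 + k4): V^x = 1.0000, V^y = -1.5000


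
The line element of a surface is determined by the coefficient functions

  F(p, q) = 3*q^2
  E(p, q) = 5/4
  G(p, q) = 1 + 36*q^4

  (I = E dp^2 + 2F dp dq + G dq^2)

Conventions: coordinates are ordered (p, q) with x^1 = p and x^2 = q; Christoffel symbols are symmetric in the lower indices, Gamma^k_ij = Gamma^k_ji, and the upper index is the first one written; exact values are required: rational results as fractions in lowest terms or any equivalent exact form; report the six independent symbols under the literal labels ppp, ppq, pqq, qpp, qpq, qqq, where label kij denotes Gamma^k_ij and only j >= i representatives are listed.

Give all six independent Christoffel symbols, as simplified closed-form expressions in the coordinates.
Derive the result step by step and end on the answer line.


E = 5/4; F = 3*q^2; G = 1 + 36*q^4
Gamma^k_ij = (1/2) g^{kl} (d_i g_jl + d_j g_il - d_l g_ij), with g^inv = (1/(EG-F^2)) [[G, -F], [-F, E]]
first partials: E_p = 0, E_q = 0, F_p = 0, F_q = 6*q, G_p = 0, G_q = 144*q^3
D = EG - F^2 = 5/4 + 36*q^4
expanded: Gamma^p_pp = (G E_p - 2F F_p + F E_q)/(2D), Gamma^p_pq = (G E_q - F G_p)/(2D), Gamma^p_qq = (2G F_q - G G_p - F G_q)/(2D), Gamma^q_pp = (2E F_p - E E_q - F E_p)/(2D), Gamma^q_pq = (E G_p - F E_q)/(2D), Gamma^q_qq = (E G_q - 2F F_q + F G_p)/(2D); substitute and cancel common factors

Answer: Gamma_ppp = 0, Gamma_ppq = 0, Gamma_pqq = 24*q/(144*q^4 + 5), Gamma_qpp = 0, Gamma_qpq = 0, Gamma_qqq = 288*q^3/(144*q^4 + 5)


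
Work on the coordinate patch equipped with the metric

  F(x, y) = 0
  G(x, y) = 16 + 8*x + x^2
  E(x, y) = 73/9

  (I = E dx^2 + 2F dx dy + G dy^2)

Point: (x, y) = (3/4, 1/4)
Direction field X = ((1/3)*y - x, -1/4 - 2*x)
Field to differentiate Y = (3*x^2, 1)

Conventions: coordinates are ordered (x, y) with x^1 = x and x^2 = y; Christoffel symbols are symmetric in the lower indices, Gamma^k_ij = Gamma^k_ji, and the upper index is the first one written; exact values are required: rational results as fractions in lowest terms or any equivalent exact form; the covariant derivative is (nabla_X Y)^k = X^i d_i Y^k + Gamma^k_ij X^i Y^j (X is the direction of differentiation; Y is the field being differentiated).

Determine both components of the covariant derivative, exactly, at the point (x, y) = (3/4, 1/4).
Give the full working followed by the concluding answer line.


E = 73/9, F = 0, G = 361/16 at the point
E_x = 0, E_y = 0, F_x = 0, F_y = 0, G_x = 19/2, G_y = 0
EG - F^2 = 26353/144;  g^inv = (144/26353) * [[361/16, 0], [0, 73/9]]
first-kind symbols [ij,l] = (1/2)(d_i g_jl + d_j g_il - d_l g_ij): [xx,x] = E_x/2 = 0, [xx,y] = F_x - E_y/2 = 0, [xy,x] = E_y/2 = 0, [xy,y] = G_x/2 = 19/4, [yy,x] = F_y - G_x/2 = -19/4, [yy,y] = G_y/2 = 0
Gamma^x_ij = (G*[ij,x] - F*[ij,y])/(EG - F^2), Gamma^y_ij = (E*[ij,y] - F*[ij,x])/(EG - F^2)
Gamma_xxx = 0, Gamma_xxy = 0, Gamma_xyy = -171/292, Gamma_yxx = 0, Gamma_yxy = 4/19, Gamma_yyy = 0
X = (-2/3, -7/4), Y = (27/16, 1) at the point

Answer: (nabla_X Y)^x = -2307/1168, (nabla_X Y)^y = -695/912


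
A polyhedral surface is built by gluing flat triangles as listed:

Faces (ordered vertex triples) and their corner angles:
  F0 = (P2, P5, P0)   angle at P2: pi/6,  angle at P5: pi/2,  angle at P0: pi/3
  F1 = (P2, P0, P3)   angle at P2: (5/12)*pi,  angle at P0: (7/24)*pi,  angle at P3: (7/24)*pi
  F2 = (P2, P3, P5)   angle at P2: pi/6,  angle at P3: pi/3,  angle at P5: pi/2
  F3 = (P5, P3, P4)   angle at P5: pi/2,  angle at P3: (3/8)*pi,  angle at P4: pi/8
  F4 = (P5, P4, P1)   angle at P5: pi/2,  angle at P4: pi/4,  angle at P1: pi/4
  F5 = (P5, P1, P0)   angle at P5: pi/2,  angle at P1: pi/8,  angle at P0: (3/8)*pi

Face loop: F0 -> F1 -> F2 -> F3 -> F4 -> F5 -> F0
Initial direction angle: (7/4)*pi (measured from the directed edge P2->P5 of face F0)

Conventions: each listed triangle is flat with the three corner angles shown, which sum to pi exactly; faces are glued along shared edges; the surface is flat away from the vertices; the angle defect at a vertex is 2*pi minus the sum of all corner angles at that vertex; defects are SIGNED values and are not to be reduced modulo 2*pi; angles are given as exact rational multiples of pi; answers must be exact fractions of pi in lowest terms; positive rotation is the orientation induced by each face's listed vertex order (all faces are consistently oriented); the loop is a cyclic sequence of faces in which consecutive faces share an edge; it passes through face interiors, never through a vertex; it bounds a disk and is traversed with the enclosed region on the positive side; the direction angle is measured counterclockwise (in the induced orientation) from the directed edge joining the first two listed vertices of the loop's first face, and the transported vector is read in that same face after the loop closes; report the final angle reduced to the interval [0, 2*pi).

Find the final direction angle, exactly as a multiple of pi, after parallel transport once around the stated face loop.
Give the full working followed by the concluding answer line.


enclosed vertex P2: corner angles sum to (3/4)*pi, defect = 2*pi - (3/4)*pi = (5/4)*pi
enclosed vertex P5: corner angles sum to (5/2)*pi, defect = 2*pi - (5/2)*pi = -pi/2
by Gauss-Bonnet the loop rotates the vector by the enclosed defect sum (positive orientation, mod 2*pi)
final angle = (7/4)*pi + (3/4)*pi = pi/2 (mod 2*pi)

Answer: final direction angle = pi/2


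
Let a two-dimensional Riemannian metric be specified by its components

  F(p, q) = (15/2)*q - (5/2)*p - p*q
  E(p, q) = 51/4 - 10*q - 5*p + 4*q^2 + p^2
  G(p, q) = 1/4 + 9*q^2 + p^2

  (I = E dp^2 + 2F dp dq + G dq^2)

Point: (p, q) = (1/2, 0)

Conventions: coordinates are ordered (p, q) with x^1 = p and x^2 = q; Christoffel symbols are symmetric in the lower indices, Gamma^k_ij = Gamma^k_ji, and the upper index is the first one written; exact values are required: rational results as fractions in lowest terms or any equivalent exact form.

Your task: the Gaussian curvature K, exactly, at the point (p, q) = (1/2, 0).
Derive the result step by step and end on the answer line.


E = 21/2, F = -5/4, G = 1/2, EG - F^2 = 59/16 at the point
E_p = -4, E_q = -10, F_p = -5/2, F_q = 7, G_p = 1, G_q = 0
E_qq = 8, F_pq = -1, G_pp = 2
Brioschi: K = (det M1 - det M2) / (EG - F^2)^2 with the standard first/second-derivative matrices M1, M2.
M1 = [[-E_qq/2 + F_pq - G_pp/2, E_p/2, F_p - E_q/2], [F_q - G_p/2, E, F], [G_q/2, F, G]] = [[-6, -2, 5/2], [13/2, 21/2, -5/4], [0, -5/4, 1/2]]; det M1 = -575/16
M2 = [[0, E_q/2, G_p/2], [E_q/2, E, F], [G_p/2, F, G]] = [[0, -5, 1/2], [-5, 21/2, -5/4], [1/2, -5/4, 1/2]]; det M2 = -71/8
det M1 - det M2 = -433/16; K = -433/16 / (59/16)^2 = -6928/3481

Answer: K = -6928/3481


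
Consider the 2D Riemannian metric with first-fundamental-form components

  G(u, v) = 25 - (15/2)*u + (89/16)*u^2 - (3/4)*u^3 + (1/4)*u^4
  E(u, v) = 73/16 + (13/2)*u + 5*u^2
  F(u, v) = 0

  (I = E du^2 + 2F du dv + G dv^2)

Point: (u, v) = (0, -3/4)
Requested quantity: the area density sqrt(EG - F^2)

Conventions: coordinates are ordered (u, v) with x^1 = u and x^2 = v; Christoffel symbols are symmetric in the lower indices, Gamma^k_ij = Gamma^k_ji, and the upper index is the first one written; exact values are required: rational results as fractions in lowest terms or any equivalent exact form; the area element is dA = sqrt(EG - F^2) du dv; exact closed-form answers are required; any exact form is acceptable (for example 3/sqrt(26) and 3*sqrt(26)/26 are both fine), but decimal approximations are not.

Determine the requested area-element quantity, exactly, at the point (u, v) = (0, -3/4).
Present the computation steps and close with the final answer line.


E = 73/16, F = 0, G = 25; EG - F^2 = 1825/16

Answer: sqrt(EG - F^2) = 5*sqrt(73)/4


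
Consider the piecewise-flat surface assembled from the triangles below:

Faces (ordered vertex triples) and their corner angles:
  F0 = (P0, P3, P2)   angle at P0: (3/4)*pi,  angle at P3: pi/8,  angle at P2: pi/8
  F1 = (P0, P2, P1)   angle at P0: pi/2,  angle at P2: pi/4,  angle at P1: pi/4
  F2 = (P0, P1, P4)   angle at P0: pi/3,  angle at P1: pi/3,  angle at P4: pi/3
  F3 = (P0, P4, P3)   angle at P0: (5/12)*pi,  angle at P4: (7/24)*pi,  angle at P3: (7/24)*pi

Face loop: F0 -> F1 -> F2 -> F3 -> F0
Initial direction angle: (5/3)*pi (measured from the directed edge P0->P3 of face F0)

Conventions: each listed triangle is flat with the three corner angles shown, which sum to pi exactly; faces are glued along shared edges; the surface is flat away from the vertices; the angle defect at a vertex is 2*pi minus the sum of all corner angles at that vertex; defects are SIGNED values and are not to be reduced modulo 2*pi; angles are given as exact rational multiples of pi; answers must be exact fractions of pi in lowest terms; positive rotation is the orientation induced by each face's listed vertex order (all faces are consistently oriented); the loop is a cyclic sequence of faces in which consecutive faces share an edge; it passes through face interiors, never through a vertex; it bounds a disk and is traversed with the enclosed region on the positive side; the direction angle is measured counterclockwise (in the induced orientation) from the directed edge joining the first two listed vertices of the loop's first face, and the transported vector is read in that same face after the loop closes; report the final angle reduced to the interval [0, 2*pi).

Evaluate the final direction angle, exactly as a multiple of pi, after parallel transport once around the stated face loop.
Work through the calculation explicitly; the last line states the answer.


enclosed vertex P0: corner angles sum to 2*pi, defect = 2*pi - 2*pi = 0
summing the enclosed defects onto the initial angle, mod 2*pi in the induced orientation:
final angle = (5/3)*pi + 0 = (5/3)*pi (mod 2*pi)

Answer: final direction angle = (5/3)*pi


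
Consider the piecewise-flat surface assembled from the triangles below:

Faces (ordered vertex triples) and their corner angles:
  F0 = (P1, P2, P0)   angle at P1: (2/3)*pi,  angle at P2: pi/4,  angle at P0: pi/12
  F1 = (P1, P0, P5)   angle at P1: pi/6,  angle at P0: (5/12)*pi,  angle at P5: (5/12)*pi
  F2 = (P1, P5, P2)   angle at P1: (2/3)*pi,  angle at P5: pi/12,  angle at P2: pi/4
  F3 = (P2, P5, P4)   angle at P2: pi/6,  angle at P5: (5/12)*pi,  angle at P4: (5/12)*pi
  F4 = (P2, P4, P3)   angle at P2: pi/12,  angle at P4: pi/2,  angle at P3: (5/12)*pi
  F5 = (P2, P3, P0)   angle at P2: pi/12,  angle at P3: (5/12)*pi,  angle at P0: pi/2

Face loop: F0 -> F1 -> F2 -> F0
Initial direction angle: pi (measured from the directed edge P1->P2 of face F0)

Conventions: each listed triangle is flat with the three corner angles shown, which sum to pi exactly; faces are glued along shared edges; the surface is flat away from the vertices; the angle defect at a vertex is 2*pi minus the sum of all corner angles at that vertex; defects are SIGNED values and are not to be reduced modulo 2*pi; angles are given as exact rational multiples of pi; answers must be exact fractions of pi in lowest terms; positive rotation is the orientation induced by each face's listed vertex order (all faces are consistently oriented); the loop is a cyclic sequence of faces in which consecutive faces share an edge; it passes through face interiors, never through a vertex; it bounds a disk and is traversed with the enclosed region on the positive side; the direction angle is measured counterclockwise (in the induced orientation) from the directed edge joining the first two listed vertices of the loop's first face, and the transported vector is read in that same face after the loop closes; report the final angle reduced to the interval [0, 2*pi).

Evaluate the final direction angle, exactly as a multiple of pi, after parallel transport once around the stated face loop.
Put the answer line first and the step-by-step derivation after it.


Answer: final direction angle = (3/2)*pi

enclosed vertex P1: corner angles sum to (3/2)*pi, defect = 2*pi - (3/2)*pi = pi/2
final direction = starting direction + enclosed defect total, reduced mod 2*pi (induced orientation)
final angle = pi + pi/2 = (3/2)*pi (mod 2*pi)


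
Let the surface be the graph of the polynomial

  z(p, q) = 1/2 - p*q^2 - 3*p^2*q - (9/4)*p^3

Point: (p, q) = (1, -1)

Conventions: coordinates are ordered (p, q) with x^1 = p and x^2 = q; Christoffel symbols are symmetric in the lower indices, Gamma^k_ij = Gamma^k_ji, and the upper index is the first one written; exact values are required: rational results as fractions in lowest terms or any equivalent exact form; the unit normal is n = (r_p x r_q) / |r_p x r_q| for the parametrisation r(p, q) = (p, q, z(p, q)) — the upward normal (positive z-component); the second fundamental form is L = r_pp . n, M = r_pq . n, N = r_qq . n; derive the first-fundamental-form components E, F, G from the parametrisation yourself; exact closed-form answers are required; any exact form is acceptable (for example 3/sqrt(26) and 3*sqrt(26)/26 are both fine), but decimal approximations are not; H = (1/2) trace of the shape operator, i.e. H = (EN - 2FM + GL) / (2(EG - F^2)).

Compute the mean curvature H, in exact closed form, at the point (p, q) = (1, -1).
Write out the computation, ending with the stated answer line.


z_p = -7/4, z_q = -1, z_pp = -15/2, z_pq = -4, z_qq = -2
E = 65/16, F = 7/4, G = 2; answer radicand W^2 = 81/16
unnormalised second-form numerators: l = -15/2, m = -4, n = -2; L = l/sqrt(81/16), and similarly M = m/sqrt(W^2), N = n/sqrt(W^2)
H = (E*n - 2*F*m + G*l) / (2*(EG - F^2)*sqrt(W^2)); E*n - 2*F*m + G*l = -73/8, EG - F^2 = 81/16, so H = (-73/81)/sqrt(81/16)

Answer: H = -292/729


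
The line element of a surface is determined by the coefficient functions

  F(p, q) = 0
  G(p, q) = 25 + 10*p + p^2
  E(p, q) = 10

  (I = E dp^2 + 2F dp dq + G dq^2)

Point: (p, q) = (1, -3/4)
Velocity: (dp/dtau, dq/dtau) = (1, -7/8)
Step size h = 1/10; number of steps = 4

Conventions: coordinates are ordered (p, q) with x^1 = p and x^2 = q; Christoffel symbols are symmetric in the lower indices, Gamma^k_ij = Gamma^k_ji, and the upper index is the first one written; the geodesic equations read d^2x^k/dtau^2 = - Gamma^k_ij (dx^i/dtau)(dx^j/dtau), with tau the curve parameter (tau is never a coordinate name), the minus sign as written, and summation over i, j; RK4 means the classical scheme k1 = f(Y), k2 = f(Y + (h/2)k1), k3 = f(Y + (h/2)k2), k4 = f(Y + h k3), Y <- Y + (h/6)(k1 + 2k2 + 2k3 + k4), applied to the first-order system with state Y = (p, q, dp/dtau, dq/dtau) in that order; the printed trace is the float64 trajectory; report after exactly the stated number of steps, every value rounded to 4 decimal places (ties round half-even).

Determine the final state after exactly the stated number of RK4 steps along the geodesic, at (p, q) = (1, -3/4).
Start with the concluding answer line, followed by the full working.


Answer: p = 1.4344, q = -1.0770, dp/dtau = 1.1660, dq/dtau = -0.7609

f(Y) = (dp/dtau, dq/dtau, -Gamma^p_ij Y'^i Y'^j, -Gamma^q_ij Y'^i Y'^j) with the Gammas evaluated at the stage position; h = 0.100000; intermediate values shown to 6 dp
step 0: p = 1.0000, q = -0.7500, dp/dtau = 1.0000, dq/dtau = -0.8750
step 1:
  k1: at (p, q) = (1.000000, -0.750000), (dp/dtau, dq/dtau) = (1.000000, -0.875000); Gamma_ppp = 0.000000, Gamma_ppq = 0.000000, Gamma_pqq = -0.600000, Gamma_qpp = 0.000000, Gamma_qpq = 0.166667, Gamma_qqq = 0.000000; k1 = (1.000000, -0.875000, 0.459375, 0.291667)
  k2: at (p, q) = (1.050000, -0.793750), (dp/dtau, dq/dtau) = (1.022969, -0.860417); Gamma_ppp = 0.000000, Gamma_ppq = 0.000000, Gamma_pqq = -0.605000, Gamma_qpp = 0.000000, Gamma_qpq = 0.165289, Gamma_qqq = 0.000000; k2 = (1.022969, -0.860417, 0.447892, 0.290968)
  k3: at (p, q) = (1.051148, -0.793021), (dp/dtau, dq/dtau) = (1.022395, -0.860452); Gamma_ppp = 0.000000, Gamma_ppq = 0.000000, Gamma_pqq = -0.605115, Gamma_qpp = 0.000000, Gamma_qpq = 0.165258, Gamma_qqq = 0.000000; k3 = (1.022395, -0.860452, 0.448013, 0.290762)
  k4: at (p, q) = (1.102239, -0.836045), (dp/dtau, dq/dtau) = (1.044801, -0.845924); Gamma_ppp = 0.000000, Gamma_ppq = 0.000000, Gamma_pqq = -0.610224, Gamma_qpp = 0.000000, Gamma_qpq = 0.163874, Gamma_qqq = 0.000000; k4 = (1.044801, -0.845924, 0.436668, 0.289671)
  Y <- Y + (h/6)(k1 + 2k2 + 2k3 + k4): p = 1.1023, q = -0.8360, dp/dtau = 1.0448, dq/dtau = -0.8459
step 2:
  k1: at (p, q) = (1.102259, -0.836044), (dp/dtau, dq/dtau) = (1.044798, -0.845920); Gamma_ppp = 0.000000, Gamma_ppq = 0.000000, Gamma_pqq = -0.610226, Gamma_qpp = 0.000000, Gamma_qpq = 0.163874, Gamma_qqq = 0.000000; k1 = (1.044798, -0.845920, 0.436666, 0.289668)
  k2: at (p, q) = (1.154499, -0.878340), (dp/dtau, dq/dtau) = (1.066631, -0.831437); Gamma_ppp = 0.000000, Gamma_ppq = 0.000000, Gamma_pqq = -0.615450, Gamma_qpp = 0.000000, Gamma_qpq = 0.162483, Gamma_qqq = 0.000000; k2 = (1.066631, -0.831437, 0.425452, 0.288191)
  k3: at (p, q) = (1.155590, -0.877616), (dp/dtau, dq/dtau) = (1.066070, -0.831510); Gamma_ppp = 0.000000, Gamma_ppq = 0.000000, Gamma_pqq = -0.615559, Gamma_qpp = 0.000000, Gamma_qpq = 0.162454, Gamma_qqq = 0.000000; k3 = (1.066070, -0.831510, 0.425603, 0.288014)
  k4: at (p, q) = (1.208866, -0.919195), (dp/dtau, dq/dtau) = (1.087358, -0.817119); Gamma_ppp = 0.000000, Gamma_ppq = 0.000000, Gamma_pqq = -0.620887, Gamma_qpp = 0.000000, Gamma_qpq = 0.161060, Gamma_qqq = 0.000000; k4 = (1.087358, -0.817119, 0.414555, 0.286204)
  Y <- Y + (h/6)(k1 + 2k2 + 2k3 + k4): p = 1.2089, q = -0.9192, dp/dtau = 1.0874, dq/dtau = -0.8171
step 3:
  k1: at (p, q) = (1.208885, -0.919193), (dp/dtau, dq/dtau) = (1.087353, -0.817115); Gamma_ppp = 0.000000, Gamma_ppq = 0.000000, Gamma_pqq = -0.620888, Gamma_qpp = 0.000000, Gamma_qpq = 0.161060, Gamma_qqq = 0.000000; k1 = (1.087353, -0.817115, 0.414553, 0.286200)
  k2: at (p, q) = (1.263252, -0.960049), (dp/dtau, dq/dtau) = (1.108081, -0.802805); Gamma_ppp = 0.000000, Gamma_ppq = 0.000000, Gamma_pqq = -0.626325, Gamma_qpp = 0.000000, Gamma_qpq = 0.159661, Gamma_qqq = 0.000000; k2 = (1.108081, -0.802805, 0.403664, 0.284061)
  k3: at (p, q) = (1.264289, -0.959333), (dp/dtau, dq/dtau) = (1.107536, -0.802912); Gamma_ppp = 0.000000, Gamma_ppq = 0.000000, Gamma_pqq = -0.626429, Gamma_qpp = 0.000000, Gamma_qpq = 0.159635, Gamma_qqq = 0.000000; k3 = (1.107536, -0.802912, 0.403839, 0.283912)
  k4: at (p, q) = (1.319638, -0.999484), (dp/dtau, dq/dtau) = (1.127737, -0.788724); Gamma_ppp = 0.000000, Gamma_ppq = 0.000000, Gamma_pqq = -0.631964, Gamma_qpp = 0.000000, Gamma_qpq = 0.158237, Gamma_qqq = 0.000000; k4 = (1.127737, -0.788724, 0.393136, 0.281495)
  Y <- Y + (h/6)(k1 + 2k2 + 2k3 + k4): p = 1.3197, q = -0.9995, dp/dtau = 1.1277, dq/dtau = -0.7887
step 4:
  k1: at (p, q) = (1.319657, -0.999481), (dp/dtau, dq/dtau) = (1.127731, -0.788721); Gamma_ppp = 0.000000, Gamma_ppq = 0.000000, Gamma_pqq = -0.631966, Gamma_qpp = 0.000000, Gamma_qpq = 0.158236, Gamma_qqq = 0.000000; k1 = (1.127731, -0.788721, 0.393134, 0.281492)
  k2: at (p, q) = (1.376043, -1.038917), (dp/dtau, dq/dtau) = (1.147388, -0.774647); Gamma_ppp = 0.000000, Gamma_ppq = 0.000000, Gamma_pqq = -0.637604, Gamma_qpp = 0.000000, Gamma_qpq = 0.156837, Gamma_qqq = 0.000000; k2 = (1.147388, -0.774647, 0.382612, 0.278800)
  k3: at (p, q) = (1.377026, -1.038213), (dp/dtau, dq/dtau) = (1.146862, -0.774781); Gamma_ppp = 0.000000, Gamma_ppq = 0.000000, Gamma_pqq = -0.637703, Gamma_qpp = 0.000000, Gamma_qpq = 0.156813, Gamma_qqq = 0.000000; k3 = (1.146862, -0.774781, 0.382804, 0.278678)
  k4: at (p, q) = (1.434343, -1.076959), (dp/dtau, dq/dtau) = (1.166012, -0.760854); Gamma_ppp = 0.000000, Gamma_ppq = 0.000000, Gamma_pqq = -0.643434, Gamma_qpp = 0.000000, Gamma_qpq = 0.155416, Gamma_qqq = 0.000000; k4 = (1.166012, -0.760854, 0.372483, 0.275759)
  Y <- Y + (h/6)(k1 + 2k2 + 2k3 + k4): p = 1.4344, q = -1.0770, dp/dtau = 1.1660, dq/dtau = -0.7609


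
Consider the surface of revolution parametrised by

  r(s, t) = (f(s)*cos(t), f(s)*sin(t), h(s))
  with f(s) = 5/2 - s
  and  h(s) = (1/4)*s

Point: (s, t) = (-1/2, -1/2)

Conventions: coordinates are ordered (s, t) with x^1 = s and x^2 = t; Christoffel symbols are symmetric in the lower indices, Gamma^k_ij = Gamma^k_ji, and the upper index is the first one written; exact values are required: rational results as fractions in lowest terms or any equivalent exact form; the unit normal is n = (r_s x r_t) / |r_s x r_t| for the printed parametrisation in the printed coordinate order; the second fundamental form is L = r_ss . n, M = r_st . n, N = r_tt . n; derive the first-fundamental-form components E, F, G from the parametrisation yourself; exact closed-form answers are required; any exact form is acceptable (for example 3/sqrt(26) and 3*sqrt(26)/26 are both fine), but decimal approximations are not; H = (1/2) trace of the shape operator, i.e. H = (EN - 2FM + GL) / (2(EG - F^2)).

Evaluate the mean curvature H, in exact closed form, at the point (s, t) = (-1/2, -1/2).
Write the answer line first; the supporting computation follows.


Answer: H = sqrt(17)/102

f = 3, f' = -1, f'' = 0, h' = 1/4, h'' = 0
E = 17/16, F = 0, G = 9; answer radicand W^2 = 17/16
unnormalised second-form numerators: l = 0, m = 0, n = 3/4; L = l/sqrt(17/16), and similarly M = m/sqrt(W^2), N = n/sqrt(W^2)
H = (E*n - 2*F*m + G*l) / (2*(EG - F^2)*sqrt(W^2)); E*n - 2*F*m + G*l = 51/64, EG - F^2 = 153/16, so H = (1/24)/sqrt(17/16)


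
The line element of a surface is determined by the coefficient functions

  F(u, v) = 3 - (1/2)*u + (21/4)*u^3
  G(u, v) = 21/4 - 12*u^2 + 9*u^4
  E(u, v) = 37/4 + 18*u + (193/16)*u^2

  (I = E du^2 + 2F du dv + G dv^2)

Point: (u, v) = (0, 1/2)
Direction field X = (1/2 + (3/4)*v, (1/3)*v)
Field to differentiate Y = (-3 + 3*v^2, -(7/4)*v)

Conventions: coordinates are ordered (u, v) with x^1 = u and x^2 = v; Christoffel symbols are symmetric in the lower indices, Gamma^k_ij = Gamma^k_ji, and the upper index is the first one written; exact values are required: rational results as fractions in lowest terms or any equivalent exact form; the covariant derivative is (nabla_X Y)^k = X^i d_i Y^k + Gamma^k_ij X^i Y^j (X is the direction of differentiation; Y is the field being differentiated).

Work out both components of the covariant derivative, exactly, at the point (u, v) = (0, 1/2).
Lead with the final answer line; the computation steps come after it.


Answer: (nabla_X Y)^u = -3251/1688, (nabla_X Y)^v = 12985/10128

E = 37/4, F = 3, G = 21/4 at the point
E_u = 18, E_v = 0, F_u = -1/2, F_v = 0, G_u = 0, G_v = 0
EG - F^2 = 633/16;  g^inv = (16/633) * [[21/4, -3], [-3, 37/4]]
first-kind symbols [ij,l] = (1/2)(d_i g_jl + d_j g_il - d_l g_ij): [uu,u] = E_u/2 = 9, [uu,v] = F_u - E_v/2 = -1/2, [uv,u] = E_v/2 = 0, [uv,v] = G_u/2 = 0, [vv,u] = F_v - G_u/2 = 0, [vv,v] = G_v/2 = 0
Gamma^u_ij = (G*[ij,u] - F*[ij,v])/(EG - F^2), Gamma^v_ij = (E*[ij,v] - F*[ij,u])/(EG - F^2)
Gamma_uuu = 260/211, Gamma_uuv = 0, Gamma_uvv = 0, Gamma_vuu = -506/633, Gamma_vuv = 0, Gamma_vvv = 0
X = (7/8, 1/6), Y = (-9/4, -7/8) at the point


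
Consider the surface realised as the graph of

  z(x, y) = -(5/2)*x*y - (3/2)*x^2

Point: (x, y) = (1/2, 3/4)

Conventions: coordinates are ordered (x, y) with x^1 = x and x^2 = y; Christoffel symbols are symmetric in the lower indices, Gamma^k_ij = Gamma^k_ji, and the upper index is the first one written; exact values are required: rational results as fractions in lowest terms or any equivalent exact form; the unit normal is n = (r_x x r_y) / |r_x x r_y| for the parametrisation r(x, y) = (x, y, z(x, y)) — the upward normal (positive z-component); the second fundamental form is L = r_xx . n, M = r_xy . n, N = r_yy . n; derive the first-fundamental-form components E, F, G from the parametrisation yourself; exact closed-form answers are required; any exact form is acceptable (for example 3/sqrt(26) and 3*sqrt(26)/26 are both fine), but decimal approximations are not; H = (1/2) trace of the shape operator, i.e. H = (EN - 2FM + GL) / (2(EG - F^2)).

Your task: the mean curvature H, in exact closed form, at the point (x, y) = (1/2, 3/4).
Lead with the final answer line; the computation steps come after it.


Answer: H = 3432*sqrt(893)/797449

z_x = -27/8, z_y = -5/4, z_xx = -3, z_xy = -5/2, z_yy = 0
E = 793/64, F = 135/32, G = 41/16; answer radicand W^2 = 893/64
unnormalised second-form numerators: l = -3, m = -5/2, n = 0; L = l/sqrt(893/64), and similarly M = m/sqrt(W^2), N = n/sqrt(W^2)
H = (E*n - 2*F*m + G*l) / (2*(EG - F^2)*sqrt(W^2)); E*n - 2*F*m + G*l = 429/32, EG - F^2 = 893/64, so H = (429/893)/sqrt(893/64)


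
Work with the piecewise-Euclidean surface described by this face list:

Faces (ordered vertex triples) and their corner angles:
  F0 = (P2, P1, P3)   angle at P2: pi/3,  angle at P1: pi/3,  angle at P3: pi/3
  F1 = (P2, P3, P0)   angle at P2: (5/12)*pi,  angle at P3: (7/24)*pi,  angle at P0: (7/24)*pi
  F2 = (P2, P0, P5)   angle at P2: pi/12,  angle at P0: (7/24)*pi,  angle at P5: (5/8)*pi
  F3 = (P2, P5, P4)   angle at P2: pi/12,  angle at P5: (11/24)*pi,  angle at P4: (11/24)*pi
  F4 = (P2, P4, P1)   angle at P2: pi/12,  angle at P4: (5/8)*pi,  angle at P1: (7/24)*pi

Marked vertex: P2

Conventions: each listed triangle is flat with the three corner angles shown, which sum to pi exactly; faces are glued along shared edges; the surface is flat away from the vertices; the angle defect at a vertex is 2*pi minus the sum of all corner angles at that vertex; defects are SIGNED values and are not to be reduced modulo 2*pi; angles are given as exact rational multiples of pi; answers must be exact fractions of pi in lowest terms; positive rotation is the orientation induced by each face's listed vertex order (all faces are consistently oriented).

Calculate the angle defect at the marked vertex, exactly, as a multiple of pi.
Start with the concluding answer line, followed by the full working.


Answer: defect(P2) = pi

Sum of corner angles at P2: pi
defect = 2*pi - pi


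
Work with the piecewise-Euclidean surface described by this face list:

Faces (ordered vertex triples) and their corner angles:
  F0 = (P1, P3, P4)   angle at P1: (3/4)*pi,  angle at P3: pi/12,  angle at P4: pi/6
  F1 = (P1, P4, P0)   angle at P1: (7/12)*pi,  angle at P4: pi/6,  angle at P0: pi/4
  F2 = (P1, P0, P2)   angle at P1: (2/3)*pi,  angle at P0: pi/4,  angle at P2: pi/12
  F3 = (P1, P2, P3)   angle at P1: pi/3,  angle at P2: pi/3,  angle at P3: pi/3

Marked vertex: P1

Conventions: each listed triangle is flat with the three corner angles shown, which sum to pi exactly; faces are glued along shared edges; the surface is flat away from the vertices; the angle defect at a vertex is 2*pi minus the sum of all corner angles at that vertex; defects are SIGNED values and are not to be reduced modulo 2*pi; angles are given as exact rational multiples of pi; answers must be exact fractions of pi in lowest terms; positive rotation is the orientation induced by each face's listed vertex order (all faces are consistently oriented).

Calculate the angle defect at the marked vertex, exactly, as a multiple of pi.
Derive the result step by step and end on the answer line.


Sum of corner angles at P1: (7/3)*pi
defect = 2*pi - (7/3)*pi

Answer: defect(P1) = -pi/3


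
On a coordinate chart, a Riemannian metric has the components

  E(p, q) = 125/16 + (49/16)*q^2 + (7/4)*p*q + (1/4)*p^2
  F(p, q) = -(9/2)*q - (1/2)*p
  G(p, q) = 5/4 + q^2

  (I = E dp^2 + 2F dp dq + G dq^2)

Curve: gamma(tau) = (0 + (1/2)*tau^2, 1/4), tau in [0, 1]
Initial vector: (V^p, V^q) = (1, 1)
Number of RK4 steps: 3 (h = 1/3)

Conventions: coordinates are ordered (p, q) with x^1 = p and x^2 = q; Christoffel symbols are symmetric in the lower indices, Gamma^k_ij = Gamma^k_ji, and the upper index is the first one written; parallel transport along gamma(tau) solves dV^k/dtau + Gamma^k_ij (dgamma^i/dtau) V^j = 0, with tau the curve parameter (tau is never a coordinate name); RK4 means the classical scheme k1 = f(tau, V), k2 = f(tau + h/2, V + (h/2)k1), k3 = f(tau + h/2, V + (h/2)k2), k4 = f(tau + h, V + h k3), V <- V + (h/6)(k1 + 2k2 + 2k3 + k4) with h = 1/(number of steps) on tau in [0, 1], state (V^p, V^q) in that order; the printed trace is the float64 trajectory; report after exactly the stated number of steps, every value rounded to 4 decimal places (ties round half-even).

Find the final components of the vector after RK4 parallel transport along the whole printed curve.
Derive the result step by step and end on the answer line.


gamma'(tau) = (tau, 0); f(tau, V)^k = -Gamma^k_ij(gamma(tau)) gamma'^i(tau) V^j; h = 1/3; intermediate values shown to 6 dp
curve data and Christoffel symbols at the stage parameters:
  tau = 0.000000: gamma = (0.000000, 0.250000), gamma' = (0.000000, 0.000000); Gamma_ppp = -0.123028, Gamma_ppq = 0.108759, Gamma_pqq = -0.608799, Gamma_qpp = -1.069738, Gamma_qpq = 0.093222, Gamma_qqq = -0.331352
  tau = 0.166667: gamma = (0.013889, 0.250000), gamma' = (0.166667, 0.000000); Gamma_ppp = -0.125078, Gamma_ppq = 0.110577, Gamma_pqq = -0.609114, Gamma_qpp = -1.081417, Gamma_qpq = 0.095365, Gamma_qqq = -0.334845
  tau = 0.333333: gamma = (0.055556, 0.250000), gamma' = (0.333333, 0.000000); Gamma_ppp = -0.131357, Gamma_ppq = 0.116046, Gamma_pqq = -0.610052, Gamma_qpp = -1.116694, Gamma_qpq = 0.101924, Gamma_qqq = -0.345337
  tau = 0.500000: gamma = (0.125000, 0.250000), gamma' = (0.500000, 0.000000); Gamma_ppp = -0.142249, Gamma_ppq = 0.125213, Gamma_pqq = -0.611584, Gamma_qpp = -1.176320, Gamma_qpq = 0.113288, Gamma_qqq = -0.362862
  tau = 0.666667: gamma = (0.222222, 0.250000), gamma' = (0.666667, 0.000000); Gamma_ppp = -0.158402, Gamma_ppq = 0.138153, Gamma_pqq = -0.613666, Gamma_qpp = -1.261617, Gamma_qpq = 0.130113, Gamma_qqq = -0.387473
  tau = 0.833333: gamma = (0.347222, 0.250000), gamma' = (0.833333, 0.000000); Gamma_ppp = -0.180737, Gamma_ppq = 0.154968, Gamma_pqq = -0.616228, Gamma_qpp = -1.374592, Gamma_qpq = 0.153328, Gamma_qqq = -0.419231
  tau = 1.000000: gamma = (0.500000, 0.250000), gamma' = (1.000000, 0.000000); Gamma_ppp = -0.210452, Gamma_ppq = 0.175775, Gamma_pqq = -0.619181, Gamma_qpp = -1.518093, Gamma_qpq = 0.184145, Gamma_qqq = -0.458190
step 0: V^p = 1.0000, V^q = 1.0000
step 1: k1 = (0.000000, 0.000000), k2 = (0.002417, 0.164342), k3 = (0.001920, 0.163979), k4 = (0.003017, 0.336638); V <- V + (h/6)(k1 + 2k2 + 2k3 + k4): V^p = 1.0006, V^q = 1.0552
step 2: k1 = (0.002997, 0.336624), k2 = (0.001632, 0.525888), k3 = (-0.000359, 0.523968), k4 = (-0.007613, 0.734845); V <- V + (h/6)(k1 + 2k2 + 2k3 + k4): V^p = 1.0005, V^q = 1.2314
step 3: k1 = (-0.007753, 0.734717), k2 = (-0.024331, 0.971645), k3 = (-0.029846, 0.963434), k4 = (-0.064421, 1.217914); V <- V + (h/6)(k1 + 2k2 + 2k3 + k4): V^p = 0.9905, V^q = 1.5548

Answer: V^p = 0.9905, V^q = 1.5548


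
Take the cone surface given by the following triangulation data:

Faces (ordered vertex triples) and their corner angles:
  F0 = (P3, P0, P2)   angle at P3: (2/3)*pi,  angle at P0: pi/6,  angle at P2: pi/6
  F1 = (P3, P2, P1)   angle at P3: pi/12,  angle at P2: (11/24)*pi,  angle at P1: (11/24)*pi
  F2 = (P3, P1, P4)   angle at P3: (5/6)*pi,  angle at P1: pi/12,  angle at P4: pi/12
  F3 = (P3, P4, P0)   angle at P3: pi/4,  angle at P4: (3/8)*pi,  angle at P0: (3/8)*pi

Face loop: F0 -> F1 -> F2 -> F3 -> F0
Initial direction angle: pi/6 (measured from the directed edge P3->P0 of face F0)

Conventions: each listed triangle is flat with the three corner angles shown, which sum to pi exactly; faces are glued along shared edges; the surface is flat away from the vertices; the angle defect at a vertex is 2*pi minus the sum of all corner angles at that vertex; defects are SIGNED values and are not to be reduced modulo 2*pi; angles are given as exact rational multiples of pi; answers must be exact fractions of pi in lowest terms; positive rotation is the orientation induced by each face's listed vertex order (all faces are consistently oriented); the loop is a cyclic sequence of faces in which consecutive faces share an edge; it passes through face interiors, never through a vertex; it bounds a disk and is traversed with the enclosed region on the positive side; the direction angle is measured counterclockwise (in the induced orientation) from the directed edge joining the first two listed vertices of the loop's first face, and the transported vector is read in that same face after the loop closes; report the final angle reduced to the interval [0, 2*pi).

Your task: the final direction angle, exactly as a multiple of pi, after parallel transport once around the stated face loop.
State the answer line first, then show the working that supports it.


Answer: final direction angle = pi/3

enclosed vertex P3: corner angles sum to (11/6)*pi, defect = 2*pi - (11/6)*pi = pi/6
the final direction is the initial angle plus the enclosed defects, taken mod 2*pi in the induced orientation
final angle = pi/6 + pi/6 = pi/3 (mod 2*pi)


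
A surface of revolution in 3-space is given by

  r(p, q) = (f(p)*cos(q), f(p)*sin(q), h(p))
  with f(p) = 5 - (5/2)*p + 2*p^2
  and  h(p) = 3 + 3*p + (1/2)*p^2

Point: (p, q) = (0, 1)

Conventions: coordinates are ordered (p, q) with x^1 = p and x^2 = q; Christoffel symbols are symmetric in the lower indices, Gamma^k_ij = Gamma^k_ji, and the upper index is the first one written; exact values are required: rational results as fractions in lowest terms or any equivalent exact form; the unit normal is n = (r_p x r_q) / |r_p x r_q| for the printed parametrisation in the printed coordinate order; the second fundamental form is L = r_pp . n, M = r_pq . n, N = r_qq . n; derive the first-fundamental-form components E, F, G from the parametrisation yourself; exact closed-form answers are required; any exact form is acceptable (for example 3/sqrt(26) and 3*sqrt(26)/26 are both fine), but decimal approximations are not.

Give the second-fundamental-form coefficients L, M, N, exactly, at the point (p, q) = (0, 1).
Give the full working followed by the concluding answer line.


f = 5, f' = -5/2, f'' = 4, h' = 3, h'' = 1
E = 61/4, F = 0, G = 25; answer radicand W^2 = 61/4
unnormalised second-form numerators: l = -29/2, m = 0, n = 15; L = l/sqrt(61/4), and similarly M = m/sqrt(W^2), N = n/sqrt(W^2)

Answer: L = -29*sqrt(61)/61, M = 0, N = 30*sqrt(61)/61


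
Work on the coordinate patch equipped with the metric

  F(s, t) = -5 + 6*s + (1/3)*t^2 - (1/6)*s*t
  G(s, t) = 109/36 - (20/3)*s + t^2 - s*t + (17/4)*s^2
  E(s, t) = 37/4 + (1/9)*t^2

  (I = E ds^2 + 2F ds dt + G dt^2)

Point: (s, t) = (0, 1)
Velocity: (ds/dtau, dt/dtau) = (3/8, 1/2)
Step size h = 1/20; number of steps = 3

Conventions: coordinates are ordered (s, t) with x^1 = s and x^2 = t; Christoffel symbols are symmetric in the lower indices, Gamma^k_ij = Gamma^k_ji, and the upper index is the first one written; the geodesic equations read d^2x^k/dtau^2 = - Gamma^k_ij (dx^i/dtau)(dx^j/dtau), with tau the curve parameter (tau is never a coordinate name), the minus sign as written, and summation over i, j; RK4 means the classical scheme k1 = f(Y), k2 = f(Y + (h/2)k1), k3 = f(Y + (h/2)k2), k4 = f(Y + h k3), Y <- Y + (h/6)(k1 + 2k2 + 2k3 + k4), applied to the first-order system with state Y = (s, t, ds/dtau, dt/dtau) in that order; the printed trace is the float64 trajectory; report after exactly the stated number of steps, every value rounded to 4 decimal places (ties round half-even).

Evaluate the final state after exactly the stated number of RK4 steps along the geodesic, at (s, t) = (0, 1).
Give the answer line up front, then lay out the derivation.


Answer: s = 0.0543, t = 1.0737, ds/dtau = 0.3492, dt/dtau = 0.4831

f(Y) = (ds/dtau, dt/dtau, -Gamma^s_ij Y'^i Y'^j, -Gamma^t_ij Y'^i Y'^j) with the Gammas evaluated at the stage position; h = 0.050000; intermediate values shown to 6 dp
step 0: s = 0.0000, t = 1.0000, ds/dtau = 0.3750, dt/dtau = 0.5000
step 1:
  k1: at (s, t) = (0.000000, 1.000000), (ds/dtau, dt/dtau) = (0.375000, 0.500000); Gamma_sss = 1.676663, Gamma_sst = -1.095102, Gamma_stt = 1.431035, Gamma_tss = 3.363306, Gamma_tst = -2.220532, Gamma_ttt = 1.906303; k1 = (0.375000, 0.500000, -0.182876, -0.116841)
  k2: at (s, t) = (0.009375, 1.012500), (ds/dtau, dt/dtau) = (0.370428, 0.497079); Gamma_sss = 1.636492, Gamma_sst = -1.059501, Gamma_stt = 1.395421, Gamma_tss = 3.328680, Gamma_tst = -2.179499, Gamma_ttt = 1.866667; k2 = (0.370428, 0.497079, -0.179169, -0.115350)
  k3: at (s, t) = (0.009261, 1.012427), (ds/dtau, dt/dtau) = (0.370521, 0.497116); Gamma_sss = 1.636742, Gamma_sst = -1.059789, Gamma_stt = 1.395757, Gamma_tss = 3.328665, Gamma_tst = -2.179741, Gamma_ttt = 1.866964; k3 = (0.370521, 0.497116, -0.179218, -0.115370)
  k4: at (s, t) = (0.018526, 1.024856), (ds/dtau, dt/dtau) = (0.366039, 0.494232); Gamma_sss = 1.597582, Gamma_sst = -1.025391, Gamma_stt = 1.361449, Gamma_tss = 3.294675, Gamma_tst = -2.139724, Gamma_ttt = 1.828556; k4 = (0.366039, 0.494232, -0.175602, -0.113901)
  Y <- Y + (h/6)(k1 + 2k2 + 2k3 + k4): s = 0.0185, t = 1.0249, ds/dtau = 0.3660, dt/dtau = 0.4942
step 2:
  k1: at (s, t) = (0.018524, 1.024855), (ds/dtau, dt/dtau) = (0.366040, 0.494232); Gamma_sss = 1.597585, Gamma_sst = -1.025395, Gamma_stt = 1.361453, Gamma_tss = 3.294673, Gamma_tst = -2.139726, Gamma_ttt = 1.828559; k1 = (0.366040, 0.494232, -0.175603, -0.113901)
  k2: at (s, t) = (0.027675, 1.037211), (ds/dtau, dt/dtau) = (0.361649, 0.491384); Gamma_sss = 1.559419, Gamma_sst = -0.992173, Gamma_stt = 1.328419, Gamma_tss = 3.261296, Gamma_tst = -2.100707, Gamma_ttt = 1.791351; k2 = (0.361649, 0.491384, -0.172079, -0.112454)
  k3: at (s, t) = (0.027566, 1.037140), (ds/dtau, dt/dtau) = (0.361738, 0.491420); Gamma_sss = 1.559656, Gamma_sst = -0.992439, Gamma_stt = 1.328727, Gamma_tss = 3.261285, Gamma_tst = -2.100936, Gamma_ttt = 1.791627; k3 = (0.361738, 0.491420, -0.172125, -0.112473)
  k4: at (s, t) = (0.036611, 1.049426), (ds/dtau, dt/dtau) = (0.357433, 0.488608); Gamma_sss = 1.522441, Gamma_sst = -0.960328, Gamma_stt = 1.296886, Gamma_tss = 3.228516, Gamma_tst = -2.062873, Gamma_ttt = 1.755557; k4 = (0.357433, 0.488608, -0.168688, -0.111049)
  Y <- Y + (h/6)(k1 + 2k2 + 2k3 + k4): s = 0.0366, t = 1.0494, ds/dtau = 0.3574, dt/dtau = 0.4886
step 3:
  k1: at (s, t) = (0.036610, 1.049426), (ds/dtau, dt/dtau) = (0.357434, 0.488608); Gamma_sss = 1.522443, Gamma_sst = -0.960331, Gamma_stt = 1.296889, Gamma_tss = 3.228514, Gamma_tst = -2.062875, Gamma_ttt = 1.755560; k1 = (0.357434, 0.488608, -0.168688, -0.111048)
  k2: at (s, t) = (0.045546, 1.061641), (ds/dtau, dt/dtau) = (0.353217, 0.485832); Gamma_sss = 1.486161, Gamma_sst = -0.929307, Gamma_stt = 1.266211, Gamma_tss = 3.196333, Gamma_tst = -2.025750, Gamma_ttt = 1.720604; k2 = (0.353217, 0.485832, -0.165338, -0.109646)
  k3: at (s, t) = (0.045440, 1.061571), (ds/dtau, dt/dtau) = (0.353300, 0.485867); Gamma_sss = 1.486387, Gamma_sst = -0.929554, Gamma_stt = 1.266495, Gamma_tss = 3.196326, Gamma_tst = -2.025967, Gamma_ttt = 1.720860; k3 = (0.353300, 0.485867, -0.165381, -0.109664)
  k4: at (s, t) = (0.054275, 1.073719), (ds/dtau, dt/dtau) = (0.349165, 0.483125); Gamma_sss = 1.450999, Gamma_sst = -0.899557, Gamma_stt = 1.236907, Gamma_tss = 3.164727, Gamma_tst = -1.989741, Gamma_ttt = 1.686959; k4 = (0.349165, 0.483125, -0.162113, -0.108284)
  Y <- Y + (h/6)(k1 + 2k2 + 2k3 + k4): s = 0.0543, t = 1.0737, ds/dtau = 0.3492, dt/dtau = 0.4831
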